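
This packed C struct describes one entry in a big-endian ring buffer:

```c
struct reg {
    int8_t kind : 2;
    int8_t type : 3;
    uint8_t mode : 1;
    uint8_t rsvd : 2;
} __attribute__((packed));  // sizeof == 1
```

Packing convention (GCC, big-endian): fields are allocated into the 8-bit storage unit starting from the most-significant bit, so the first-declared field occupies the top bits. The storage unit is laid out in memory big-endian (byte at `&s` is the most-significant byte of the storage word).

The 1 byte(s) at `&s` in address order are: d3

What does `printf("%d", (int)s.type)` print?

[0]=0xd3 (big-endian) → word 0xd3
kind:2 @ bit 6 → (0xd3>>6)&0x3 = 0x3
type:3 @ bit 3 → (0xd3>>3)&0x7 = 0x2  ←
mode:1 @ bit 2 → (0xd3>>2)&0x1 = 0x0
rsvd:2 @ bit 0 → (0xd3>>0)&0x3 = 0x3
type signed 3b, MSB=0: value = 2

2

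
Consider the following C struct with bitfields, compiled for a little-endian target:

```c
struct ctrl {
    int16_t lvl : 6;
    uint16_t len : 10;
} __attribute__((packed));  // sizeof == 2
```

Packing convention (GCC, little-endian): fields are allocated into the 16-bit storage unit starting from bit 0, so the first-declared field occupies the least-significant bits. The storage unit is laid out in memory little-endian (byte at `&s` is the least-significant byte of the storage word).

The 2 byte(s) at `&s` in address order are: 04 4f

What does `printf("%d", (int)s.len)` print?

316

[0]=0x04 [1]=0x4f (little-endian) → word 0x4f04
lvl:6 @ bit 0 → (0x4f04>>0)&0x3f = 0x4
len:10 @ bit 6 → (0x4f04>>6)&0x3ff = 0x13c  ←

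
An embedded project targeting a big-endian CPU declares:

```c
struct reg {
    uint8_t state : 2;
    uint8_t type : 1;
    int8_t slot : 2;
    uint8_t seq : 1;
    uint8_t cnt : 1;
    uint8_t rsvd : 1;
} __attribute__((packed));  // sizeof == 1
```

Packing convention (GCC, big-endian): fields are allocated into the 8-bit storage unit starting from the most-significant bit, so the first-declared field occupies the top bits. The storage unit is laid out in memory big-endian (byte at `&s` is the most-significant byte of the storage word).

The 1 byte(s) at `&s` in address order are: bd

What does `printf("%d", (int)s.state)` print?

[0]=0xbd (big-endian) → word 0xbd
state [6+:2] = (word>>6) & 0x3 = 2  ←
type [5+:1] = (word>>5) & 0x1 = 1
slot [3+:2] = (word>>3) & 0x3 = 3
seq [2+:1] = (word>>2) & 0x1 = 1
cnt [1+:1] = (word>>1) & 0x1 = 0
rsvd [0+:1] = (word>>0) & 0x1 = 1

2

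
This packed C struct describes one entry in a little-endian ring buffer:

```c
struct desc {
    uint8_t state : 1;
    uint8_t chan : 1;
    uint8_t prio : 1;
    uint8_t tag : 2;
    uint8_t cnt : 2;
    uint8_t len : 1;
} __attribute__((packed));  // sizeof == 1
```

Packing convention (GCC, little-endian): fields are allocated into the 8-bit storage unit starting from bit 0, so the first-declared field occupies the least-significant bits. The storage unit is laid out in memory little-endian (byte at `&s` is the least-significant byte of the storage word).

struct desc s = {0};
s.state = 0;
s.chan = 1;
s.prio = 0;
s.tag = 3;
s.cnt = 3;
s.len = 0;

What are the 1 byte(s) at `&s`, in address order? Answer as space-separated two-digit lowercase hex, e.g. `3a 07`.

7a

[0+:1] state=0 & 0x1 = 0x0; word=0x00
[1+:1] chan=1 & 0x1 = 0x1; word=0x02
[2+:1] prio=0 & 0x1 = 0x0; word=0x02
[3+:2] tag=3 & 0x3 = 0x3; word=0x1a
[5+:2] cnt=3 & 0x3 = 0x3; word=0x7a
[7+:1] len=0 & 0x1 = 0x0; word=0x7a
word = 0x7a → little-endian bytes:
  [0]=0x7a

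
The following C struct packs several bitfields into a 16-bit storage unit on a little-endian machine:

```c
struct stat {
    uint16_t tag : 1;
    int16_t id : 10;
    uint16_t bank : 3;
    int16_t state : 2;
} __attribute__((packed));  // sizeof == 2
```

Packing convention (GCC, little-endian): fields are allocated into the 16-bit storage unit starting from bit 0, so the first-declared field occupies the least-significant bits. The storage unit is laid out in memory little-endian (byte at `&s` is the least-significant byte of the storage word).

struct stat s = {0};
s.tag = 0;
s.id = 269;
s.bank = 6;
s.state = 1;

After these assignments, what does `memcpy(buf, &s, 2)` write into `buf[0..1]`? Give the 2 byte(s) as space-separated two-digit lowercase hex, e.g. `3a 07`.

tag:1 = 0 → 0x0 << 0 → word 0x0000
id:10 = 269 → 0x10d << 1 → word 0x021a
bank:3 = 6 → 0x6 << 11 → word 0x321a
state:2 = 1 → 0x1 << 14 → word 0x721a
word = 0x721a → little-endian bytes:
  [0]=0x1a  [1]=0x72

1a 72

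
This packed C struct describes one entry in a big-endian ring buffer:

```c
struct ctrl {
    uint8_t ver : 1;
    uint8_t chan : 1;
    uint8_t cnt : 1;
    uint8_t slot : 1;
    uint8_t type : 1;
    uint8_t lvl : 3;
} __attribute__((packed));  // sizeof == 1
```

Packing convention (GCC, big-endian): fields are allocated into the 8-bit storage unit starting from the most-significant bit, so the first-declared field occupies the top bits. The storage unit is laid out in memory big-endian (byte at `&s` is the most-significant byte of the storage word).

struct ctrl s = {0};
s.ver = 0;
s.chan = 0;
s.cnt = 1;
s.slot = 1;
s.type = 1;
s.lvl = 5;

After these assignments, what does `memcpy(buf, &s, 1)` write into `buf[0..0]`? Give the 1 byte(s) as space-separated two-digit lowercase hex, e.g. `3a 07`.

3d

ver (1b) val=0 bits=0x0 at bit 7: 0x00
chan (1b) val=0 bits=0x0 at bit 6: 0x00
cnt (1b) val=1 bits=0x1 at bit 5: 0x20
slot (1b) val=1 bits=0x1 at bit 4: 0x30
type (1b) val=1 bits=0x1 at bit 3: 0x38
lvl (3b) val=5 bits=0x5 at bit 0: 0x3d
word = 0x3d → big-endian bytes:
  [0]=0x3d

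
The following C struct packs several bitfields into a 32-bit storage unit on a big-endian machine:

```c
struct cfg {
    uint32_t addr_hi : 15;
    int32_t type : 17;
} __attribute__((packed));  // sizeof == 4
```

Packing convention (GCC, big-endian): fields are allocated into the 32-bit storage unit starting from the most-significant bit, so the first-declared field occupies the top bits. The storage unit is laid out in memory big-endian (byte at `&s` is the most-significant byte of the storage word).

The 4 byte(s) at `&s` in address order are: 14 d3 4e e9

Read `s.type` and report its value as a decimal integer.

[0]=0x14 [1]=0xd3 [2]=0x4e [3]=0xe9 (big-endian) → word 0x14d34ee9
addr_hi [17+:15] = (word>>17) & 0x7fff = 2665
type [0+:17] = (word>>0) & 0x1ffff = 85737  ←
type signed 17b, MSB=1: 85737 - 131072 = -45335

-45335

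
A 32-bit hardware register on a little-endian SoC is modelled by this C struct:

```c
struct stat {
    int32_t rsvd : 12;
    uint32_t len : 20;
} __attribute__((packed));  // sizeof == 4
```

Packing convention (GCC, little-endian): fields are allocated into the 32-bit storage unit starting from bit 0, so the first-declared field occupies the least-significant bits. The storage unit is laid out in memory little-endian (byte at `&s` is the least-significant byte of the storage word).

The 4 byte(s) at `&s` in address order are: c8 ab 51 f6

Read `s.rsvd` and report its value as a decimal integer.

[0]=0xc8 [1]=0xab [2]=0x51 [3]=0xf6 (little-endian) → word 0xf651abc8
rsvd [0+:12] = (word>>0) & 0xfff = 3016  ←
len [12+:20] = (word>>12) & 0xfffff = 1008922
rsvd signed 12b, MSB=1: 3016 - 4096 = -1080

-1080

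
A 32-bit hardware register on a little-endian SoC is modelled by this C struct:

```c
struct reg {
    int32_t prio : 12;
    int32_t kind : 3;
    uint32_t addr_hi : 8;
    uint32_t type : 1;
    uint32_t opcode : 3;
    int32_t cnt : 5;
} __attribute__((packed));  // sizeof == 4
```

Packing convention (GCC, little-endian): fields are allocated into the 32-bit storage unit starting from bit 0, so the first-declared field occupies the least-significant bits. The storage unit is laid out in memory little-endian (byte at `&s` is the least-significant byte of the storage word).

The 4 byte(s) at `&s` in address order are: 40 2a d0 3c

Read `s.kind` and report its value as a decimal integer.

2

[0]=0x40 [1]=0x2a [2]=0xd0 [3]=0x3c (little-endian) → word 0x3cd02a40
prio [0+:12] = (word>>0) & 0xfff = 2624
kind [12+:3] = (word>>12) & 0x7 = 2  ←
addr_hi [15+:8] = (word>>15) & 0xff = 160
type [23+:1] = (word>>23) & 0x1 = 1
opcode [24+:3] = (word>>24) & 0x7 = 4
cnt [27+:5] = (word>>27) & 0x1f = 7
kind signed 3b, MSB=0: value = 2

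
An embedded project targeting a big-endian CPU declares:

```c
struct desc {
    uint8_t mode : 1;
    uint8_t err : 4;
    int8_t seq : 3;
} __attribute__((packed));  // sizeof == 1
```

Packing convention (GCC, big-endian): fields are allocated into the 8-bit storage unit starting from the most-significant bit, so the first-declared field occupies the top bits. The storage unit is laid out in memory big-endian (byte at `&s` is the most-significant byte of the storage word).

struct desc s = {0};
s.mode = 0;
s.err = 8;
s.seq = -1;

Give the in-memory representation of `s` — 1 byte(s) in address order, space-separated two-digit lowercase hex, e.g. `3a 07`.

mode (1b) val=0 bits=0x0 at bit 7: 0x00
err (4b) val=8 bits=0x8 at bit 3: 0x40
seq (3b) val=-1 bits=0x7 at bit 0: 0x47
word = 0x47 → big-endian bytes:
  [0]=0x47

47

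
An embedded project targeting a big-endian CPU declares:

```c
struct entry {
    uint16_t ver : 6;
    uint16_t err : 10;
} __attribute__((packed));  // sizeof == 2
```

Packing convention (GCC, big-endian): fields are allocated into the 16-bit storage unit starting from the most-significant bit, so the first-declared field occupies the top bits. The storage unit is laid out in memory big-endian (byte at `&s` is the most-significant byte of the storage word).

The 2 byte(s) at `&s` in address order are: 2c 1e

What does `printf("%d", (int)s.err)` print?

30

[0]=0x2c [1]=0x1e (big-endian) → word 0x2c1e
ver:6 @ bit 10 → (0x2c1e>>10)&0x3f = 0xb
err:10 @ bit 0 → (0x2c1e>>0)&0x3ff = 0x1e  ←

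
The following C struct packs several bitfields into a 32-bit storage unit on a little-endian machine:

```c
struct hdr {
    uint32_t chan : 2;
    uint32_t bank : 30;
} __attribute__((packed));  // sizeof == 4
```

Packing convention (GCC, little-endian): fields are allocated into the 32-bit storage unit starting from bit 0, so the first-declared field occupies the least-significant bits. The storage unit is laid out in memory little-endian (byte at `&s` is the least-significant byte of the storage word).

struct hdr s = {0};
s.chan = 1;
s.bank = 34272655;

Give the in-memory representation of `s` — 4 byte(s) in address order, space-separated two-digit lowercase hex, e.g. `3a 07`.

[0+:2] chan=1 & 0x3 = 0x1; word=0x00000001
[2+:30] bank=34272655 & 0x3fffffff = 0x20af58f; word=0x082bd63d
word = 0x082bd63d → little-endian bytes:
  [0]=0x3d  [1]=0xd6  [2]=0x2b  [3]=0x08

3d d6 2b 08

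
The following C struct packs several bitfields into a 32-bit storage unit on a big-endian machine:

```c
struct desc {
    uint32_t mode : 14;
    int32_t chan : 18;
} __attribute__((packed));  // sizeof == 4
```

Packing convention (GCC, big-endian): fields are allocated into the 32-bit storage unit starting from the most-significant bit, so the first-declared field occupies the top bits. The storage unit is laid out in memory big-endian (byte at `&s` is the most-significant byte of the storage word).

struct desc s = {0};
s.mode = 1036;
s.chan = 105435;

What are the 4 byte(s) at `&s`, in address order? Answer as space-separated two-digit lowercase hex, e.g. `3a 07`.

10 31 9b db

mode:14 = 1036 → 0x40c << 18 → word 0x10300000
chan:18 = 105435 → 0x19bdb << 0 → word 0x10319bdb
word = 0x10319bdb → big-endian bytes:
  [0]=0x10  [1]=0x31  [2]=0x9b  [3]=0xdb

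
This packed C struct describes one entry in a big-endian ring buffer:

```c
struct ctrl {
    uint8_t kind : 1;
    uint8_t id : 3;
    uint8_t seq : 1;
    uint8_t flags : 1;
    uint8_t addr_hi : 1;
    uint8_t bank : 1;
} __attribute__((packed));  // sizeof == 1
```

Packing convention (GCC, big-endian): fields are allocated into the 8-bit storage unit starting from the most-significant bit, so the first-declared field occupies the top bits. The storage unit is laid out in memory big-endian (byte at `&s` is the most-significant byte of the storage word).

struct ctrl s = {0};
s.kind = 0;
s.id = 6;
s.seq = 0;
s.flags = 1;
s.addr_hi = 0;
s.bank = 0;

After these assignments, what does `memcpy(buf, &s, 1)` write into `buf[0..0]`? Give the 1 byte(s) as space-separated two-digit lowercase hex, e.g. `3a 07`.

64

[7+:1] kind=0 & 0x1 = 0x0; word=0x00
[4+:3] id=6 & 0x7 = 0x6; word=0x60
[3+:1] seq=0 & 0x1 = 0x0; word=0x60
[2+:1] flags=1 & 0x1 = 0x1; word=0x64
[1+:1] addr_hi=0 & 0x1 = 0x0; word=0x64
[0+:1] bank=0 & 0x1 = 0x0; word=0x64
word = 0x64 → big-endian bytes:
  [0]=0x64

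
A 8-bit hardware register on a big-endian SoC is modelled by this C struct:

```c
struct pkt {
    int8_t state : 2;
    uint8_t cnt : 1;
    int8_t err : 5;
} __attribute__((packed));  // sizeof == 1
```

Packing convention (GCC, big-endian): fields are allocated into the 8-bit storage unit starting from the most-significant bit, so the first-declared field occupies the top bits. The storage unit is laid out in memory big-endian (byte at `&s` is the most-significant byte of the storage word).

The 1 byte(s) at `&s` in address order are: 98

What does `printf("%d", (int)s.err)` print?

[0]=0x98 (big-endian) → word 0x98
state:2 @ bit 6 → (0x98>>6)&0x3 = 0x2
cnt:1 @ bit 5 → (0x98>>5)&0x1 = 0x0
err:5 @ bit 0 → (0x98>>0)&0x1f = 0x18  ←
err signed 5b, MSB=1: 24 - 32 = -8

-8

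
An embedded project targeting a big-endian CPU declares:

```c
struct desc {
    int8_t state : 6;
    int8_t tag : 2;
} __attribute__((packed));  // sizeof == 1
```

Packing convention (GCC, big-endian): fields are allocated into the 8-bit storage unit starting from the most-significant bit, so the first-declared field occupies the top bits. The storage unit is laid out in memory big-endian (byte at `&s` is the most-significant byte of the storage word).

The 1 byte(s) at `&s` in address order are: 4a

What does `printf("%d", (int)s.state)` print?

18

[0]=0x4a (big-endian) → word 0x4a
state:6 @ bit 2 → (0x4a>>2)&0x3f = 0x12  ←
tag:2 @ bit 0 → (0x4a>>0)&0x3 = 0x2
state signed 6b, MSB=0: value = 18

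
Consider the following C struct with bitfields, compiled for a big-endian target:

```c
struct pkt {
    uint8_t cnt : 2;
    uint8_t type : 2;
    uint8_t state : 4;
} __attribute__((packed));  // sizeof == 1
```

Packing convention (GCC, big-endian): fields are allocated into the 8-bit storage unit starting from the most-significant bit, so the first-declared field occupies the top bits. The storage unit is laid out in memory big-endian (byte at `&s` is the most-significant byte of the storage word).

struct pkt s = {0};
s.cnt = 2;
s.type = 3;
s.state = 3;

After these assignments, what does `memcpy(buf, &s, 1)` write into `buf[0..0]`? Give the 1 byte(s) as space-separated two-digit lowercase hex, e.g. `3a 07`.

[6+:2] cnt=2 & 0x3 = 0x2; word=0x80
[4+:2] type=3 & 0x3 = 0x3; word=0xb0
[0+:4] state=3 & 0xf = 0x3; word=0xb3
word = 0xb3 → big-endian bytes:
  [0]=0xb3

b3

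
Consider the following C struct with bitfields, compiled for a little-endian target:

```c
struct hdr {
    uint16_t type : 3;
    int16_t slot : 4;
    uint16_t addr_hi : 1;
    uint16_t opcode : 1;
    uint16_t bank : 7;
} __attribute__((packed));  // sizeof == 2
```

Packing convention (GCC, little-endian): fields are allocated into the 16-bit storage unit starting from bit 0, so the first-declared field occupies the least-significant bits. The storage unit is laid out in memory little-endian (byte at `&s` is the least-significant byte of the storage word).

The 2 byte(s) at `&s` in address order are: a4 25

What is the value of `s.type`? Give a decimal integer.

[0]=0xa4 [1]=0x25 (little-endian) → word 0x25a4
type:3 @ bit 0 → (0x25a4>>0)&0x7 = 0x4  ←
slot:4 @ bit 3 → (0x25a4>>3)&0xf = 0x4
addr_hi:1 @ bit 7 → (0x25a4>>7)&0x1 = 0x1
opcode:1 @ bit 8 → (0x25a4>>8)&0x1 = 0x1
bank:7 @ bit 9 → (0x25a4>>9)&0x7f = 0x12

4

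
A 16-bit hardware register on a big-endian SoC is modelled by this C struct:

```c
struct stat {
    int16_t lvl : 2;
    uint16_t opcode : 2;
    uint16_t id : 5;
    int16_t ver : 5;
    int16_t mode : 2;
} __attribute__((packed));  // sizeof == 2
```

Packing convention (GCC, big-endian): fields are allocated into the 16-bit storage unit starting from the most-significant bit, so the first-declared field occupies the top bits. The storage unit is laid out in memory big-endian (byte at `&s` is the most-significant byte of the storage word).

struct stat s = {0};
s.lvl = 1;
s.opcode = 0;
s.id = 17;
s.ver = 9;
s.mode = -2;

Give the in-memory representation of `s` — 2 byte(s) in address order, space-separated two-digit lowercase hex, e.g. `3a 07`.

48 a6

lvl (2b) val=1 bits=0x1 at bit 14: 0x4000
opcode (2b) val=0 bits=0x0 at bit 12: 0x4000
id (5b) val=17 bits=0x11 at bit 7: 0x4880
ver (5b) val=9 bits=0x9 at bit 2: 0x48a4
mode (2b) val=-2 bits=0x2 at bit 0: 0x48a6
word = 0x48a6 → big-endian bytes:
  [0]=0x48  [1]=0xa6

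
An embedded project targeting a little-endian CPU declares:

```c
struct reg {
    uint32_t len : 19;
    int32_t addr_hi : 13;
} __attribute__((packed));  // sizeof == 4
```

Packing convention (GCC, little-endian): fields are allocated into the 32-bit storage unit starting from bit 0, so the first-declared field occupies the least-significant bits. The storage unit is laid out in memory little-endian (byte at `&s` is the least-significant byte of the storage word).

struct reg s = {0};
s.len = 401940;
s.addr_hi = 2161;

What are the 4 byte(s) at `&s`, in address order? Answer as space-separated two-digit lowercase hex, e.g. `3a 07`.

len (19b) val=401940 bits=0x62214 at bit 0: 0x00062214
addr_hi (13b) val=2161 bits=0x871 at bit 19: 0x438e2214
word = 0x438e2214 → little-endian bytes:
  [0]=0x14  [1]=0x22  [2]=0x8e  [3]=0x43

14 22 8e 43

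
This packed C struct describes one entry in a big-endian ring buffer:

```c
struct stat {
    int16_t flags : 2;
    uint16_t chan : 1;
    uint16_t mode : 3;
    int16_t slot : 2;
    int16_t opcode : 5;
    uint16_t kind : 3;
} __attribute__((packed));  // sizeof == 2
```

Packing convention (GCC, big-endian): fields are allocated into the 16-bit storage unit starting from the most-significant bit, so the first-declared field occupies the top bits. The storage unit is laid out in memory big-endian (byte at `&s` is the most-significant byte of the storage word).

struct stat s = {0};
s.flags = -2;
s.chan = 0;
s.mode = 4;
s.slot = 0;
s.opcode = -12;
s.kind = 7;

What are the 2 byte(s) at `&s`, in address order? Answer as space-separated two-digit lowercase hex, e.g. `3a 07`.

90 a7

[14+:2] flags=-2 & 0x3 = 0x2; word=0x8000
[13+:1] chan=0 & 0x1 = 0x0; word=0x8000
[10+:3] mode=4 & 0x7 = 0x4; word=0x9000
[8+:2] slot=0 & 0x3 = 0x0; word=0x9000
[3+:5] opcode=-12 & 0x1f = 0x14; word=0x90a0
[0+:3] kind=7 & 0x7 = 0x7; word=0x90a7
word = 0x90a7 → big-endian bytes:
  [0]=0x90  [1]=0xa7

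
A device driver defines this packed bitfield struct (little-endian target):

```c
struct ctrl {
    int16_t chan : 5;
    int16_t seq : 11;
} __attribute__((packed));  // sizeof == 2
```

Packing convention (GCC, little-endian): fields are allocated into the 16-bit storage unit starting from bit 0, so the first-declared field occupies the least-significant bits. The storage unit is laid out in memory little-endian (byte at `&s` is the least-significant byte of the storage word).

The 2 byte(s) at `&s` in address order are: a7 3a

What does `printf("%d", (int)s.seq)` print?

[0]=0xa7 [1]=0x3a (little-endian) → word 0x3aa7
chan [0+:5] = (word>>0) & 0x1f = 7
seq [5+:11] = (word>>5) & 0x7ff = 469  ←
seq signed 11b, MSB=0: value = 469

469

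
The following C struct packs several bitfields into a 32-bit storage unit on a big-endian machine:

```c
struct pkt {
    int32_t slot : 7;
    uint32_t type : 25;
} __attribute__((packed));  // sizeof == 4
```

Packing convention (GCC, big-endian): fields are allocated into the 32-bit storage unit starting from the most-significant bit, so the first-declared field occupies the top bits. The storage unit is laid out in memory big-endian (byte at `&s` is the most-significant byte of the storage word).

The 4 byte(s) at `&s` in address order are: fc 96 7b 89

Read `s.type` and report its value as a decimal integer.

[0]=0xfc [1]=0x96 [2]=0x7b [3]=0x89 (big-endian) → word 0xfc967b89
slot:7 @ bit 25 → (0xfc967b89>>25)&0x7f = 0x7e
type:25 @ bit 0 → (0xfc967b89>>0)&0x1ffffff = 0x967b89  ←

9862025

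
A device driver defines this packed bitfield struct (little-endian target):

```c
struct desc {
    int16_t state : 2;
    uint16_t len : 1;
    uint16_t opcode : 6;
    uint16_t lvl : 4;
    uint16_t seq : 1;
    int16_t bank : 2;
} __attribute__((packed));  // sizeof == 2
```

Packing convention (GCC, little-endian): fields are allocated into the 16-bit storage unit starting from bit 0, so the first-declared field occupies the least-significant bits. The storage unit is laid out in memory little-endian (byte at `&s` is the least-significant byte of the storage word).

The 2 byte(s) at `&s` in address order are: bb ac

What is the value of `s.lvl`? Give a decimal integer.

6

[0]=0xbb [1]=0xac (little-endian) → word 0xacbb
state [0+:2] = (word>>0) & 0x3 = 3
len [2+:1] = (word>>2) & 0x1 = 0
opcode [3+:6] = (word>>3) & 0x3f = 23
lvl [9+:4] = (word>>9) & 0xf = 6  ←
seq [13+:1] = (word>>13) & 0x1 = 1
bank [14+:2] = (word>>14) & 0x3 = 2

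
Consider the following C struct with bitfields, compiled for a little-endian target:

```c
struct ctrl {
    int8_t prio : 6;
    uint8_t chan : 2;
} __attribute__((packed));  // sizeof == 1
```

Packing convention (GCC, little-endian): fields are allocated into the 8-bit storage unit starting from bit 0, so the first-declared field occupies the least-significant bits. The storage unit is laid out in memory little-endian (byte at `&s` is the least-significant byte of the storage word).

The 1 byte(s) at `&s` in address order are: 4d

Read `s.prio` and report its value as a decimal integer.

[0]=0x4d (little-endian) → word 0x4d
prio:6 @ bit 0 → (0x4d>>0)&0x3f = 0xd  ←
chan:2 @ bit 6 → (0x4d>>6)&0x3 = 0x1
prio signed 6b, MSB=0: value = 13

13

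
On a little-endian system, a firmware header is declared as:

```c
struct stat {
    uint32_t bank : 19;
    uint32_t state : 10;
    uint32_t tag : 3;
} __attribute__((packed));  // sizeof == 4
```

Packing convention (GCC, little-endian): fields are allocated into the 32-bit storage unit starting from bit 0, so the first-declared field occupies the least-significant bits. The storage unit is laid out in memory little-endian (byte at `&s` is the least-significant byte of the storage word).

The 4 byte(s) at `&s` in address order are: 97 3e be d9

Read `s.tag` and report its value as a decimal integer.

6

[0]=0x97 [1]=0x3e [2]=0xbe [3]=0xd9 (little-endian) → word 0xd9be3e97
bank [0+:19] = (word>>0) & 0x7ffff = 409239
state [19+:10] = (word>>19) & 0x3ff = 823
tag [29+:3] = (word>>29) & 0x7 = 6  ←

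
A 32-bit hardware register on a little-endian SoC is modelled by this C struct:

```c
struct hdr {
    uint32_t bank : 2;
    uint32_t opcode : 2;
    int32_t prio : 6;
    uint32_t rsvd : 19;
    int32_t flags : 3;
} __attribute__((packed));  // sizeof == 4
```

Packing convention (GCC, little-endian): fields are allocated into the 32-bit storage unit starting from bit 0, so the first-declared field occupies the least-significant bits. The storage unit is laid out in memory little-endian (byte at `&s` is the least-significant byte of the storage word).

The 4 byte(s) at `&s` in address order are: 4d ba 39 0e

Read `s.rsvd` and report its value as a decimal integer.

[0]=0x4d [1]=0xba [2]=0x39 [3]=0x0e (little-endian) → word 0x0e39ba4d
bank [0+:2] = (word>>0) & 0x3 = 1
opcode [2+:2] = (word>>2) & 0x3 = 3
prio [4+:6] = (word>>4) & 0x3f = 36
rsvd [10+:19] = (word>>10) & 0x7ffff = 233070  ←
flags [29+:3] = (word>>29) & 0x7 = 0

233070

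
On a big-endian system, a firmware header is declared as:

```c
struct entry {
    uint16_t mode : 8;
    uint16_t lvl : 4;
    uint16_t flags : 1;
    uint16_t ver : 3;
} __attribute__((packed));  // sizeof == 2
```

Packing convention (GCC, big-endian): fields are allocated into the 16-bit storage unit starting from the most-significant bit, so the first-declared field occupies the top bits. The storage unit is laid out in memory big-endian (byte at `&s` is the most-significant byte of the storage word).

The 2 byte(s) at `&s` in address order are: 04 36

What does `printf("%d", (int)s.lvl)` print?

[0]=0x04 [1]=0x36 (big-endian) → word 0x0436
mode:8 @ bit 8 → (0x0436>>8)&0xff = 0x4
lvl:4 @ bit 4 → (0x0436>>4)&0xf = 0x3  ←
flags:1 @ bit 3 → (0x0436>>3)&0x1 = 0x0
ver:3 @ bit 0 → (0x0436>>0)&0x7 = 0x6

3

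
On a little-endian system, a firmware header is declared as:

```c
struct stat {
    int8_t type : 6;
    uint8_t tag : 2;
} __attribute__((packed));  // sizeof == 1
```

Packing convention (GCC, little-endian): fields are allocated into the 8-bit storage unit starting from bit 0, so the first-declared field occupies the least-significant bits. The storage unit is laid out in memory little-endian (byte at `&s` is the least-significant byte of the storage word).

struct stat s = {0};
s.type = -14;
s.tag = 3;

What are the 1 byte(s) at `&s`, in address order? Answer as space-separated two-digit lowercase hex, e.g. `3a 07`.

f2

type (6b) val=-14 bits=0x32 at bit 0: 0x32
tag (2b) val=3 bits=0x3 at bit 6: 0xf2
word = 0xf2 → little-endian bytes:
  [0]=0xf2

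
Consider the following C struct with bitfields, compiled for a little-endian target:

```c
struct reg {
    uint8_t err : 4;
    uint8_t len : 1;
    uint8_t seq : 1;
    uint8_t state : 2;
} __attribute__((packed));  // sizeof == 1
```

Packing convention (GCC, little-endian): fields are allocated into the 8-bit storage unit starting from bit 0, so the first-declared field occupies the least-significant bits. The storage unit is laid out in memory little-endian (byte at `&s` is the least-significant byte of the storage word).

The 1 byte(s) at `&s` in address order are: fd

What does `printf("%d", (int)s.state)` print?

[0]=0xfd (little-endian) → word 0xfd
err [0+:4] = (word>>0) & 0xf = 13
len [4+:1] = (word>>4) & 0x1 = 1
seq [5+:1] = (word>>5) & 0x1 = 1
state [6+:2] = (word>>6) & 0x3 = 3  ←

3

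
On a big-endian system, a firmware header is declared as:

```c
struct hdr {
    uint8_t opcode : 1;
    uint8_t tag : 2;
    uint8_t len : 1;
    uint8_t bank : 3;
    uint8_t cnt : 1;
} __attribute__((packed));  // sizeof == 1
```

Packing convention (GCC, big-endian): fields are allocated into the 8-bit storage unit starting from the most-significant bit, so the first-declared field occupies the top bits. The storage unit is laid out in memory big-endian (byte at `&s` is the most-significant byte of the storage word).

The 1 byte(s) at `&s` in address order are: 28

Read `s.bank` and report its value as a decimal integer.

[0]=0x28 (big-endian) → word 0x28
opcode:1 @ bit 7 → (0x28>>7)&0x1 = 0x0
tag:2 @ bit 5 → (0x28>>5)&0x3 = 0x1
len:1 @ bit 4 → (0x28>>4)&0x1 = 0x0
bank:3 @ bit 1 → (0x28>>1)&0x7 = 0x4  ←
cnt:1 @ bit 0 → (0x28>>0)&0x1 = 0x0

4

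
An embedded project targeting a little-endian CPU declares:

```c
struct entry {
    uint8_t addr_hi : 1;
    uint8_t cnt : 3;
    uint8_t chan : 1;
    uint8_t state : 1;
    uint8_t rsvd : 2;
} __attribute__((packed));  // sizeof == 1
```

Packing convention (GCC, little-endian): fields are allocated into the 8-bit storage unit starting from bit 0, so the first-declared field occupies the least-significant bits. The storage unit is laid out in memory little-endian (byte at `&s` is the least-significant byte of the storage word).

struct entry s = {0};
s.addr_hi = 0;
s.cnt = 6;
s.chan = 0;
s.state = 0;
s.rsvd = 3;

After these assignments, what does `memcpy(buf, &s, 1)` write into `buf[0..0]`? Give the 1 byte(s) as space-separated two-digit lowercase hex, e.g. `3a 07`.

addr_hi (1b) val=0 bits=0x0 at bit 0: 0x00
cnt (3b) val=6 bits=0x6 at bit 1: 0x0c
chan (1b) val=0 bits=0x0 at bit 4: 0x0c
state (1b) val=0 bits=0x0 at bit 5: 0x0c
rsvd (2b) val=3 bits=0x3 at bit 6: 0xcc
word = 0xcc → little-endian bytes:
  [0]=0xcc

cc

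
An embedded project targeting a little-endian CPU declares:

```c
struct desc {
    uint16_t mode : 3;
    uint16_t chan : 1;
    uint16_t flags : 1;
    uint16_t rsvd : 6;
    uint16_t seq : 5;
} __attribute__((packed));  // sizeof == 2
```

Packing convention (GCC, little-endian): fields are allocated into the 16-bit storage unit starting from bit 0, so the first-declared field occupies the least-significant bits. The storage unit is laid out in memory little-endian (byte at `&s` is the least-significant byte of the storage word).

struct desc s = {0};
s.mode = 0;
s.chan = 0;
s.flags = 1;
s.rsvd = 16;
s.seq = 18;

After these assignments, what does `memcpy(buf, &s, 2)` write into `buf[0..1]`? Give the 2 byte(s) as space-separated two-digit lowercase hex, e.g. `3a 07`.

10 92

mode:3 = 0 → 0x0 << 0 → word 0x0000
chan:1 = 0 → 0x0 << 3 → word 0x0000
flags:1 = 1 → 0x1 << 4 → word 0x0010
rsvd:6 = 16 → 0x10 << 5 → word 0x0210
seq:5 = 18 → 0x12 << 11 → word 0x9210
word = 0x9210 → little-endian bytes:
  [0]=0x10  [1]=0x92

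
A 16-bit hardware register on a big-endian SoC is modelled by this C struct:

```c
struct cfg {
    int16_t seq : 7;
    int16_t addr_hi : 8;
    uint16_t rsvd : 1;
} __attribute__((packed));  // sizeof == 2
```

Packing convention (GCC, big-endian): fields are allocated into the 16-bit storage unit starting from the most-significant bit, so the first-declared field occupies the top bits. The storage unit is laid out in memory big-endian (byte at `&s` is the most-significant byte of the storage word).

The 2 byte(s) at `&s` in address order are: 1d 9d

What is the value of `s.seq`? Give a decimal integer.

[0]=0x1d [1]=0x9d (big-endian) → word 0x1d9d
seq [9+:7] = (word>>9) & 0x7f = 14  ←
addr_hi [1+:8] = (word>>1) & 0xff = 206
rsvd [0+:1] = (word>>0) & 0x1 = 1
seq signed 7b, MSB=0: value = 14

14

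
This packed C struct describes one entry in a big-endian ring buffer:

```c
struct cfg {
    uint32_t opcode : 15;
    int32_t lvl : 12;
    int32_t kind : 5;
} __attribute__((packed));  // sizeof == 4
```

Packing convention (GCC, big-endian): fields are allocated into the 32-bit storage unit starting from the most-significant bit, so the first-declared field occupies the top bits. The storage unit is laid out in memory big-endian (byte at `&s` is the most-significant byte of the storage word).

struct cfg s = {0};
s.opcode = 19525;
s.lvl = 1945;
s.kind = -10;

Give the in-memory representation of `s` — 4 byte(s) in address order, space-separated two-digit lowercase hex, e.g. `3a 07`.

[17+:15] opcode=19525 & 0x7fff = 0x4c45; word=0x988a0000
[5+:12] lvl=1945 & 0xfff = 0x799; word=0x988af320
[0+:5] kind=-10 & 0x1f = 0x16; word=0x988af336
word = 0x988af336 → big-endian bytes:
  [0]=0x98  [1]=0x8a  [2]=0xf3  [3]=0x36

98 8a f3 36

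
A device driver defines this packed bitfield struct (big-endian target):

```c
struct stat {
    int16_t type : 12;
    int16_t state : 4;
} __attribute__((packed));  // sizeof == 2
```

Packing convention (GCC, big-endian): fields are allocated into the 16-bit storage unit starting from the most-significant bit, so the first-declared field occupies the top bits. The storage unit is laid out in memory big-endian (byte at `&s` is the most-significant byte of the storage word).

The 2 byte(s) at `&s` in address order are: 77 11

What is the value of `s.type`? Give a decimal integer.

1905

[0]=0x77 [1]=0x11 (big-endian) → word 0x7711
type:12 @ bit 4 → (0x7711>>4)&0xfff = 0x771  ←
state:4 @ bit 0 → (0x7711>>0)&0xf = 0x1
type signed 12b, MSB=0: value = 1905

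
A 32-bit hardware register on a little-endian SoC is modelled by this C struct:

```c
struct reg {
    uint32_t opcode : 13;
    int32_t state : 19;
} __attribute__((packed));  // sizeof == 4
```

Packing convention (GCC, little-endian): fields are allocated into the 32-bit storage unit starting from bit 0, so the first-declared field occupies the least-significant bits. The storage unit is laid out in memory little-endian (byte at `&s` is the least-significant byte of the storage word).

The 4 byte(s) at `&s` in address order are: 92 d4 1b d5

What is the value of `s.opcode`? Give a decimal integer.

5266

[0]=0x92 [1]=0xd4 [2]=0x1b [3]=0xd5 (little-endian) → word 0xd51bd492
opcode [0+:13] = (word>>0) & 0x1fff = 5266  ←
state [13+:19] = (word>>13) & 0x7ffff = 436446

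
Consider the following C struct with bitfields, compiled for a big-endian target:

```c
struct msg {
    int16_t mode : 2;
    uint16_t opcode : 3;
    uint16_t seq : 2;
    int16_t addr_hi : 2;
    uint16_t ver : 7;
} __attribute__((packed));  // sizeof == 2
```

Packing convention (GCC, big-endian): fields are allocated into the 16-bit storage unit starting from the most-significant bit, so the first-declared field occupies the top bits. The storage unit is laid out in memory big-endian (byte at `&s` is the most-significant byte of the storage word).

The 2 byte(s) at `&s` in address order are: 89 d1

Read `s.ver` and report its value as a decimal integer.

[0]=0x89 [1]=0xd1 (big-endian) → word 0x89d1
mode [14+:2] = (word>>14) & 0x3 = 2
opcode [11+:3] = (word>>11) & 0x7 = 1
seq [9+:2] = (word>>9) & 0x3 = 0
addr_hi [7+:2] = (word>>7) & 0x3 = 3
ver [0+:7] = (word>>0) & 0x7f = 81  ←

81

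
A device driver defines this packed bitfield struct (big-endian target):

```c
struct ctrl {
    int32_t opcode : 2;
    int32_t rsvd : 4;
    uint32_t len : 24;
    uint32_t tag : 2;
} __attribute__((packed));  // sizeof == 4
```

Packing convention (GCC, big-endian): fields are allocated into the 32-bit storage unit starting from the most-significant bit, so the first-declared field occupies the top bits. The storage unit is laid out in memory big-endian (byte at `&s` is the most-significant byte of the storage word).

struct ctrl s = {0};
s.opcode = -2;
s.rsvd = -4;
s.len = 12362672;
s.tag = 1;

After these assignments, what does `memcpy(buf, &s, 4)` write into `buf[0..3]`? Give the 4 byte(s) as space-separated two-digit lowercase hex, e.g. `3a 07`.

b2 f2 8e c1

opcode:2 = -2 → 0x2 << 30 → word 0x80000000
rsvd:4 = -4 → 0xc << 26 → word 0xb0000000
len:24 = 12362672 → 0xbca3b0 << 2 → word 0xb2f28ec0
tag:2 = 1 → 0x1 << 0 → word 0xb2f28ec1
word = 0xb2f28ec1 → big-endian bytes:
  [0]=0xb2  [1]=0xf2  [2]=0x8e  [3]=0xc1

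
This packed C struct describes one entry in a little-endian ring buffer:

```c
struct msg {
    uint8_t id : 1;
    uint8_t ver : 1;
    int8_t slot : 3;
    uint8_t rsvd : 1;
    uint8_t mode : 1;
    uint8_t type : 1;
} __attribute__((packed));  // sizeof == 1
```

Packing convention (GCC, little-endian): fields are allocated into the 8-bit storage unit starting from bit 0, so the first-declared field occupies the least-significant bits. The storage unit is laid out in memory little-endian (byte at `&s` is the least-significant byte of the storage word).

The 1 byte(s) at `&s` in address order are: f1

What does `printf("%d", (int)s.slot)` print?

-4

[0]=0xf1 (little-endian) → word 0xf1
id [0+:1] = (word>>0) & 0x1 = 1
ver [1+:1] = (word>>1) & 0x1 = 0
slot [2+:3] = (word>>2) & 0x7 = 4  ←
rsvd [5+:1] = (word>>5) & 0x1 = 1
mode [6+:1] = (word>>6) & 0x1 = 1
type [7+:1] = (word>>7) & 0x1 = 1
slot signed 3b, MSB=1: 4 - 8 = -4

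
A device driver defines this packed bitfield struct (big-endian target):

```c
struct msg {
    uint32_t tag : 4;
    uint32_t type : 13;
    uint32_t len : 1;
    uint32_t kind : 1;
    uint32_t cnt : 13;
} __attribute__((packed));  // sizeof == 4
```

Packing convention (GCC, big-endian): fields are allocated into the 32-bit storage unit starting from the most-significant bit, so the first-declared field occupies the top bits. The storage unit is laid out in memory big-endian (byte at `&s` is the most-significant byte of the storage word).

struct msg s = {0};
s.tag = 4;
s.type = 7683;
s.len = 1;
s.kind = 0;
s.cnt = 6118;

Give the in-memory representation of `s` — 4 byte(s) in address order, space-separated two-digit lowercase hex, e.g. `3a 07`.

tag (4b) val=4 bits=0x4 at bit 28: 0x40000000
type (13b) val=7683 bits=0x1e03 at bit 15: 0x4f018000
len (1b) val=1 bits=0x1 at bit 14: 0x4f01c000
kind (1b) val=0 bits=0x0 at bit 13: 0x4f01c000
cnt (13b) val=6118 bits=0x17e6 at bit 0: 0x4f01d7e6
word = 0x4f01d7e6 → big-endian bytes:
  [0]=0x4f  [1]=0x01  [2]=0xd7  [3]=0xe6

4f 01 d7 e6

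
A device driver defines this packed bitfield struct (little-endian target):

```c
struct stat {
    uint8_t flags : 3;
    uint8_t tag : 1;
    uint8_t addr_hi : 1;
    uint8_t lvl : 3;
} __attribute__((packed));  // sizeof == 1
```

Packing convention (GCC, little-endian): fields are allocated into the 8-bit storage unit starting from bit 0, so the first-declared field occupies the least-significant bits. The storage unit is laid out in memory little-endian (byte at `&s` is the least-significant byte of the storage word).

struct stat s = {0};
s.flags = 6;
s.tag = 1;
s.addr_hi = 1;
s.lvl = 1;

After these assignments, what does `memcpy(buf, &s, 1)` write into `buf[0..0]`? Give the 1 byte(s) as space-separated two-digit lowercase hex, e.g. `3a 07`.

3e

flags (3b) val=6 bits=0x6 at bit 0: 0x06
tag (1b) val=1 bits=0x1 at bit 3: 0x0e
addr_hi (1b) val=1 bits=0x1 at bit 4: 0x1e
lvl (3b) val=1 bits=0x1 at bit 5: 0x3e
word = 0x3e → little-endian bytes:
  [0]=0x3e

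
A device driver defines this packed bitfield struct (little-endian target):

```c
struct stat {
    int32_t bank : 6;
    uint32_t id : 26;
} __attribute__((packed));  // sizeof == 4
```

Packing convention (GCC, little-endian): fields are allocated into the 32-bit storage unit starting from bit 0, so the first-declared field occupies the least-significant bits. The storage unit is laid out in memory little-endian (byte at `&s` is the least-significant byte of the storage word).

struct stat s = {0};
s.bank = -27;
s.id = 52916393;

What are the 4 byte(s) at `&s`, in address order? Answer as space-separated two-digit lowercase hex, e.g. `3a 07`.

65 2a dc c9

bank (6b) val=-27 bits=0x25 at bit 0: 0x00000025
id (26b) val=52916393 bits=0x32770a9 at bit 6: 0xc9dc2a65
word = 0xc9dc2a65 → little-endian bytes:
  [0]=0x65  [1]=0x2a  [2]=0xdc  [3]=0xc9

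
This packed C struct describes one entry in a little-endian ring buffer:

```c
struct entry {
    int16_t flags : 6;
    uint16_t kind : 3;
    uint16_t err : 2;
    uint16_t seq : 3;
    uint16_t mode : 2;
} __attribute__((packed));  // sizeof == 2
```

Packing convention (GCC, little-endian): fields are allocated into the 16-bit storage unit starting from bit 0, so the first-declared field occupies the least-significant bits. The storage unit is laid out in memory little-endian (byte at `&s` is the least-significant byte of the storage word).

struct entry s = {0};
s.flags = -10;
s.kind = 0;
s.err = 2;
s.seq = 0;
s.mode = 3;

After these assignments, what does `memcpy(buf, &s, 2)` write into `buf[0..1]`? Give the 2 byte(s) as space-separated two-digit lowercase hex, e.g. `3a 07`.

36 c4

flags (6b) val=-10 bits=0x36 at bit 0: 0x0036
kind (3b) val=0 bits=0x0 at bit 6: 0x0036
err (2b) val=2 bits=0x2 at bit 9: 0x0436
seq (3b) val=0 bits=0x0 at bit 11: 0x0436
mode (2b) val=3 bits=0x3 at bit 14: 0xc436
word = 0xc436 → little-endian bytes:
  [0]=0x36  [1]=0xc4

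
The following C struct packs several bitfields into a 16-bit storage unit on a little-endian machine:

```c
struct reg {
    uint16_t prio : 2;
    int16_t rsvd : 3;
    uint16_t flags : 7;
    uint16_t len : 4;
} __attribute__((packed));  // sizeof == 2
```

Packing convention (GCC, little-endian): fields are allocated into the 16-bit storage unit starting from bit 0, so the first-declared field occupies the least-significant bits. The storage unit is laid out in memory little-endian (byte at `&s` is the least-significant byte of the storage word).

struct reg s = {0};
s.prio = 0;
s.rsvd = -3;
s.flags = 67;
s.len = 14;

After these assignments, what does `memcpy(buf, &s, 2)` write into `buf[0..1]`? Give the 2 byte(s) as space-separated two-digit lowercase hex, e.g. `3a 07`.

prio (2b) val=0 bits=0x0 at bit 0: 0x0000
rsvd (3b) val=-3 bits=0x5 at bit 2: 0x0014
flags (7b) val=67 bits=0x43 at bit 5: 0x0874
len (4b) val=14 bits=0xe at bit 12: 0xe874
word = 0xe874 → little-endian bytes:
  [0]=0x74  [1]=0xe8

74 e8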